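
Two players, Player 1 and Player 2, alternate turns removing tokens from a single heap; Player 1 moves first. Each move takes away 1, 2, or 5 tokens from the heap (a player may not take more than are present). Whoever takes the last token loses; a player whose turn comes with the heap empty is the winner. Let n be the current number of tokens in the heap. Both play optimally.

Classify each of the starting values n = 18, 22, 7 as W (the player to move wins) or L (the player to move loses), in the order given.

Positions with no move are W. A position that does have a move is losing for the player to move precisely when every available move leads to a winning position for the opponent. Fill in the labels:
n=0: no move; the opponent has just taken the last token and therefore loses → W
n=1: the only move is to 0(W), a W ⇒ L
n=2: can move to 1, which is L ⇒ W
n=3: can move to 1, which is L ⇒ W
n=4: moves to 3(W), 2(W); every one is W ⇒ L
n=5: can move to 4, which is L ⇒ W
n=6: can move to 4, which is L ⇒ W
n=7: moves to 6(W), 5(W), 2(W); every one is W ⇒ L
n=8: can move to 7, which is L ⇒ W
n=9: can move to 7, which is L ⇒ W
n=10: moves to 9(W), 8(W), 5(W); every one is W ⇒ L
n=11: can move to 10, which is L ⇒ W
n=12: can move to 10, which is L ⇒ W
n=13: moves to 12(W), 11(W), 8(W); every one is W ⇒ L
n=14: can move to 13, which is L ⇒ W
n=15: can move to 13, which is L ⇒ W
n=16: moves to 15(W), 14(W), 11(W); every one is W ⇒ L
n=17: can move to 16, which is L ⇒ W
n=18: can move to 16, which is L ⇒ W
n=19: moves to 18(W), 17(W), 14(W); every one is W ⇒ L
n=20: can move to 19, which is L ⇒ W
n=21: can move to 19, which is L ⇒ W
n=22: moves to 21(W), 20(W), 17(W); every one is W ⇒ L

18: W, 22: L, 7: L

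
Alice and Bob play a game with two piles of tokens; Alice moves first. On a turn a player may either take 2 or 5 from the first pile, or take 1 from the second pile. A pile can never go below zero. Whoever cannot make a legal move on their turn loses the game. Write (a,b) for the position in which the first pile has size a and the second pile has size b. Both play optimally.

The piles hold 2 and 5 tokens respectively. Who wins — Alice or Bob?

Use the standard recursion: the mover loses at a terminal position; elsewhere, the mover wins exactly when some move hands the opponent an L position.
No move ever increases a pile, so every position that can arise here has a ≤ 2 and b ≤ 5; it is enough to label the cells with 0 ≤ a ≤ 2 and 0 ≤ b ≤ 5.
Every move lowers a or b (never raises either), so fill the grid row by row in increasing a, and left to right within a row: each cell's successors are then already labelled.
      b=0  b=1  b=2  b=3  b=4  b=5
a=0:    L    W    L    W    L    W
a=1:    L    W    L    W    L    W
a=2:    W    L    W    L    W    L
Cells with no legal move (terminal, hence L): (0,0), (1,0).
The remaining L cells, each justified by listing all of its moves:
(0,2): L (sole option (0,1)(W) is W)
(0,4): L (sole option (0,3)(W) is W)
(1,2): L (sole option (1,1)(W) is W)
(1,4): L (sole option (1,3)(W) is W)
(2,1): L (options (0,1)(W), (2,0)(W) are all W)
(2,3): L (options (0,3)(W), (2,2)(W) are all W)
(2,5): L (options (0,5)(W), (2,4)(W) are all W)
Every other cell has at least one move into one of the L cells above, so it is W.
The starting position (2,5) is L: whatever Alice does, the opponent receives a W position.

Bob wins.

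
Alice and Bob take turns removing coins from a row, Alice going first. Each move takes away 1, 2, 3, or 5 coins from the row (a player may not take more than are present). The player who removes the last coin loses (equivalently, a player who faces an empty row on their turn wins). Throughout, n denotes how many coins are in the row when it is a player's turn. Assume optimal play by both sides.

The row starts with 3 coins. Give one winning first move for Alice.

Positions with no move are W. A position that does have a move is losing for the player to move precisely when every available move leads to a winning position for the opponent. Fill in the labels:
n=0: no move; the opponent has just taken the last coin and therefore loses → W
n=1: the only move is to 0(W), a W ⇒ L
n=2: can move to 1, which is L ⇒ W
n=3: can move to 1, which is L ⇒ W
From 3, the L positions reachable in one move are: 1.

Remove 2, leaving 1.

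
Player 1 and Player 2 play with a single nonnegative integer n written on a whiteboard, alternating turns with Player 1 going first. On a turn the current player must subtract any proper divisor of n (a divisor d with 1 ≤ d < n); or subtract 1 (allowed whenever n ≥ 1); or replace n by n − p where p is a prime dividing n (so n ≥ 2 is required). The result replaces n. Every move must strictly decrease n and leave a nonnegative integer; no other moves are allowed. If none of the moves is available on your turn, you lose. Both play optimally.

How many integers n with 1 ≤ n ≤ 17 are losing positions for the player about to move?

Compute win/loss labels from the base case upward. A position with no move is L. Any other position is W if it can reach an L in one move, else L.
n=0: no move → L
n=1: →0(L), so W
n=2: →0(L), so W
n=3: →0(L), so W
n=4: →2(W), 3(W) — all W, so L
n=5: →0(L), so W
n=6: →4(L), so W
n=7: →0(L), so W
n=8: →4(L), so W
n=9: →6(W), 8(W) — all W, so L
n=10: →9(L), so W
n=11: →0(L), so W
n=12: →9(L), so W
n=13: →0(L), so W
n=14: →7(W), 12(W), 13(W) — all W, so L
n=15: →14(L), so W
n=16: →14(L), so W
n=17: →0(L), so W
L entries with 1 ≤ n ≤ 17 (n=0 is outside the asked range and is not counted): n = 4, 9, 14; that makes 3.

3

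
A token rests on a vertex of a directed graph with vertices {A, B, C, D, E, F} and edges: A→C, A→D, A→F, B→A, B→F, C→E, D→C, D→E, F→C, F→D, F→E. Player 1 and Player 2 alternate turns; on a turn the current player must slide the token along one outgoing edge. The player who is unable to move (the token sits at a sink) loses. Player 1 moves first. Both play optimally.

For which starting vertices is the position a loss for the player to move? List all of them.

Build the W/L table. Terminal = L. A non-terminal position is W if it has a move to some L; otherwise it is L.
Every edge goes from a vertex to one that appears earlier in the order E, C, D, F, A, B, so processing vertices in that order labels each vertex after all of its successors.
E: no outgoing edge → L
C: reaches L-position E → W
D: reaches L-position E → W
F: reaches L-position E → W
A: only reaches F(W), D(W), C(W), all W → L
B: reaches L-position A → W
Reading off the rows marked L gives the requested list; there are 2 such vertices.

A, E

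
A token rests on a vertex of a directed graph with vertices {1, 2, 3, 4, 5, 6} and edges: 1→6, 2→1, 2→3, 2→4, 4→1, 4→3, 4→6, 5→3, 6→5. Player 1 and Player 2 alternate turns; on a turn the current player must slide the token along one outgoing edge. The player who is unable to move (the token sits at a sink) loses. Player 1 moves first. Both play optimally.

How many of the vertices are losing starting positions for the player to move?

2

Use the standard recursion: the mover loses at a terminal position; elsewhere, the mover wins exactly when some move hands the opponent an L position.
Every edge goes from a vertex to one that appears earlier in the order 3, 5, 6, 1, 4, 2, so processing vertices in that order labels each vertex after all of its successors.
3: no outgoing edge → L
5: reaches L-position 3 → W
6: only reaches 5(W), which is W → L
1: reaches L-position 6 → W
4: reaches L-position 6 → W
2: reaches L-position 3 → W
The L vertices are 3, 6; that is 2 in all.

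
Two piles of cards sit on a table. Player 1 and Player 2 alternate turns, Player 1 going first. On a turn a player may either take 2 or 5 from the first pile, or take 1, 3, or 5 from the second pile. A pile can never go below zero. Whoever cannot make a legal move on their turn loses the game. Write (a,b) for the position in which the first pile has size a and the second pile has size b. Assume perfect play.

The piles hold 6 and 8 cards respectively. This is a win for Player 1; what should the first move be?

Move to (4,8).

Compute win/loss labels from the base case upward. A position with no move is L. Any other position is W if it can reach an L in one move, else L.
No move ever increases a pile, so every position that can arise here has a ≤ 6 and b ≤ 8; it is enough to label the cells with 0 ≤ a ≤ 6 and 0 ≤ b ≤ 8.
Every move lowers a or b (never raises either), so fill the grid row by row in increasing a, and left to right within a row: each cell's successors are then already labelled.
      b=0  b=1  b=2  b=3  b=4  b=5  b=6  b=7  b=8
a=0:    L    W    L    W    L    W    L    W    L
a=1:    L    W    L    W    L    W    L    W    L
a=2:    W    L    W    L    W    L    W    L    W
a=3:    W    L    W    L    W    L    W    L    W
a=4:    L    W    L    W    L    W    L    W    L
a=5:    W    W    W    W    W    W    W    W    W
a=6:    W    L    W    L    W    L    W    L    W
Cells with no legal move (terminal, hence L): (0,0), (1,0).
The remaining L cells, each justified by listing all of its moves:
(0,2): →(0,1)(W) only, which is W, so L
(0,4): →(0,3)(W), (0,1)(W) — all W, so L
(0,6): →(0,5)(W), (0,3)(W), (0,1)(W) — all W, so L
(0,8): →(0,7)(W), (0,5)(W), (0,3)(W) — all W, so L
(1,2): →(1,1)(W) only, which is W, so L
(1,4): →(1,3)(W), (1,1)(W) — all W, so L
(1,6): →(1,5)(W), (1,3)(W), (1,1)(W) — all W, so L
(1,8): →(1,7)(W), (1,5)(W), (1,3)(W) — all W, so L
(2,1): →(0,1)(W), (2,0)(W) — all W, so L
(2,3): →(0,3)(W), (2,2)(W), (2,0)(W) — all W, so L
(2,5): →(0,5)(W), (2,4)(W), (2,2)(W), (2,0)(W) — all W, so L
(2,7): →(0,7)(W), (2,6)(W), (2,4)(W), (2,2)(W) — all W, so L
(3,1): →(1,1)(W), (3,0)(W) — all W, so L
(3,3): →(1,3)(W), (3,2)(W), (3,0)(W) — all W, so L
(3,5): →(1,5)(W), (3,4)(W), (3,2)(W), (3,0)(W) — all W, so L
(3,7): →(1,7)(W), (3,6)(W), (3,4)(W), (3,2)(W) — all W, so L
(4,0): →(2,0)(W) only, which is W, so L
(4,2): →(2,2)(W), (4,1)(W) — all W, so L
(4,4): →(2,4)(W), (4,3)(W), (4,1)(W) — all W, so L
(4,6): →(2,6)(W), (4,5)(W), (4,3)(W), (4,1)(W) — all W, so L
(4,8): →(2,8)(W), (4,7)(W), (4,5)(W), (4,3)(W) — all W, so L
(6,1): →(4,1)(W), (1,1)(W), (6,0)(W) — all W, so L
(6,3): →(4,3)(W), (1,3)(W), (6,2)(W), (6,0)(W) — all W, so L
(6,5): →(4,5)(W), (1,5)(W), (6,4)(W), (6,2)(W), (6,0)(W) — all W, so L
(6,7): →(4,7)(W), (1,7)(W), (6,6)(W), (6,4)(W), (6,2)(W) — all W, so L
Every other cell has at least one move into one of the L cells above, so it is W.
From (6,8), the L positions reachable in one move are: (4,8), (1,8), (6,7), (6,5), (6,3). Any move reaching one of these is winning.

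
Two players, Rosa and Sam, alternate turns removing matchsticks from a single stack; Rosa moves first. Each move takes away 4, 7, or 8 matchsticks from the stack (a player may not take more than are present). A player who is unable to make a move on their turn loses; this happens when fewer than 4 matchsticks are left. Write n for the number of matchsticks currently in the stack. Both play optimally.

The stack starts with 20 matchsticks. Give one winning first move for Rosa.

Label each position W (a win for the player to move) or L (a loss). A position with no legal move is L; any other position is W exactly when some move reaches an L, and L when every move reaches a W.
n=0: no move → L
n=1: no move → L
n=2: no move → L
n=3: no move → L
n=4: W (go to 0, an L position)
n=5: W (go to 1, an L position)
n=6: W (go to 2, an L position)
n=7: W (go to 3, an L position)
n=8: W (go to 1, an L position)
n=9: W (go to 2, an L position)
n=10: W (go to 3, an L position)
n=11: W (go to 3, an L position)
n=12: L (options 8(W), 5(W), 4(W) are all W)
n=13: L (options 9(W), 6(W), 5(W) are all W)
n=14: L (options 10(W), 7(W), 6(W) are all W)
n=15: L (options 11(W), 8(W), 7(W) are all W)
n=16: W (go to 12, an L position)
n=17: W (go to 13, an L position)
n=18: W (go to 14, an L position)
n=19: W (go to 15, an L position)
n=20: W (go to 13, an L position)
From 20, the L positions reachable in one move are: 13, 12. Any move reaching one of these is winning.

Remove 7, leaving 13.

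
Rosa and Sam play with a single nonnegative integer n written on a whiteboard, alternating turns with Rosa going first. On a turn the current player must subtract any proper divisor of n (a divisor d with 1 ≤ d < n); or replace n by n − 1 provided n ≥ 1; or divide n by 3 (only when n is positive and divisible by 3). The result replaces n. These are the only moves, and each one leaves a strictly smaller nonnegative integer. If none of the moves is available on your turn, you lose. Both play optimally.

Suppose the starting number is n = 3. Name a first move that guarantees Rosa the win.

Move to 2.

Build the W/L table. Terminal = L. A non-terminal position is W if it has a move to some L; otherwise it is L.
n=0: no move → L
n=1: →0(L), so W
n=2: →1(W) only, which is W, so L
n=3: →2(L), so W
From 3, the L positions reachable in one move are: 2.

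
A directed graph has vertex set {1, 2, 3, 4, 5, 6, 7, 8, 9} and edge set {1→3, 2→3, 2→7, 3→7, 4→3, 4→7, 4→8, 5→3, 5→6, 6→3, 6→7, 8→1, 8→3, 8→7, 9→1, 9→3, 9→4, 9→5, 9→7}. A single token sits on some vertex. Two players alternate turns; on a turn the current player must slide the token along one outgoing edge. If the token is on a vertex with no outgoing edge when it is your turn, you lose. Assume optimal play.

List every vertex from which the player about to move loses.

1, 5, 7

Label each position W (a win for the player to move) or L (a loss). A position with no legal move is L; any other position is W exactly when some move reaches an L, and L when every move reaches a W.
Every edge goes from a vertex to one that appears earlier in the order 7, 3, 1, 2, 6, 8, 5, 4, 9, so processing vertices in that order labels each vertex after all of its successors.
7: no outgoing edge → L
3: reaches L-position 7 → W
1: only reaches 3(W), which is W → L
2: reaches L-position 7 → W
6: reaches L-position 7 → W
8: reaches L-position 1 → W
5: only reaches 6(W), 3(W), all W → L
4: reaches L-position 7 → W
9: reaches L-position 5 → W
The losing starting vertices are exactly the entries labelled L in this table (3 of them).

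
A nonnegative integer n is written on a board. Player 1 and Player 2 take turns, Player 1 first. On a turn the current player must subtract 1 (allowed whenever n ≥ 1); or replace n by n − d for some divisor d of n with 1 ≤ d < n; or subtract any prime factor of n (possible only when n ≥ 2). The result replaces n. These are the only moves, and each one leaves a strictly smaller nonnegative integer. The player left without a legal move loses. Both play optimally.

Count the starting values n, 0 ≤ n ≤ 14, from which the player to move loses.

Use the standard recursion: the mover loses at a terminal position; elsewhere, the mover wins exactly when some move hands the opponent an L position.
n=0: no move → L
n=1: W (go to 0, an L position)
n=2: W (go to 0, an L position)
n=3: W (go to 0, an L position)
n=4: L (options 2(W), 3(W) are all W)
n=5: W (go to 0, an L position)
n=6: W (go to 4, an L position)
n=7: W (go to 0, an L position)
n=8: W (go to 4, an L position)
n=9: L (options 6(W), 8(W) are all W)
n=10: W (go to 9, an L position)
n=11: W (go to 0, an L position)
n=12: W (go to 9, an L position)
n=13: W (go to 0, an L position)
n=14: L (options 7(W), 12(W), 13(W) are all W)
L entries with 0 ≤ n ≤ 14: n = 0, 4, 9, 14; that makes 4.

4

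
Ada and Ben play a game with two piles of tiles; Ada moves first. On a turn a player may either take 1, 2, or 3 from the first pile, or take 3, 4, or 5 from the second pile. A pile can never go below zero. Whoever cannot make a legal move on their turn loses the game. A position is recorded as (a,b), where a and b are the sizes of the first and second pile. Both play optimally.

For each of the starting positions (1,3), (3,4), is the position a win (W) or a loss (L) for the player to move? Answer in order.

Compute win/loss labels from the base case upward. A position with no move is L. Any other position is W if it can reach an L in one move, else L.
No move ever increases a pile, so every position that can arise here has a ≤ 3 and b ≤ 4; it is enough to label the cells with 0 ≤ a ≤ 3 and 0 ≤ b ≤ 4.
Every move lowers a or b (never raises either), so fill the grid row by row in increasing a, and left to right within a row: each cell's successors are then already labelled.
      b=0  b=1  b=2  b=3  b=4
a=0:    L    L    L    W    W
a=1:    W    W    W    L    L
a=2:    W    W    W    W    W
a=3:    W    W    W    W    W
Cells with no legal move (terminal, hence L): (0,0), (0,1), (0,2).
The remaining L cells, each justified by listing all of its moves:
(1,3): only reaches (0,3)(W), (1,0)(W), all W → L
(1,4): only reaches (0,4)(W), (1,1)(W), (1,0)(W), all W → L
Every other cell has at least one move into one of the L cells above, so it is W.
(1,3): one of the L cells justified above, so L
(3,4): the move to (1,4) reaches an L cell, so W

(1,3): L, (3,4): W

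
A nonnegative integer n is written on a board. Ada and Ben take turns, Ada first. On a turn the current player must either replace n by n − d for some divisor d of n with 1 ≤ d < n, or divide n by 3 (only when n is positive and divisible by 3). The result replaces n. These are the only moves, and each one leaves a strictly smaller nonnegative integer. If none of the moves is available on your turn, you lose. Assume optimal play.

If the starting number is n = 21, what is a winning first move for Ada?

Label each position W (a win for the player to move) or L (a loss). A position with no legal move is L; any other position is W exactly when some move reaches an L, and L when every move reaches a W.
n=0: no move → L
n=1: no move → L
n=2: can move to 1, which is L ⇒ W
n=3: can move to 1, which is L ⇒ W
n=4: moves to 2(W), 3(W); every one is W ⇒ L
n=5: can move to 4, which is L ⇒ W
n=6: can move to 4, which is L ⇒ W
n=7: the only move is to 6(W), a W ⇒ L
n=8: can move to 4, which is L ⇒ W
n=9: moves to 3(W), 6(W), 8(W); every one is W ⇒ L
n=10: can move to 9, which is L ⇒ W
n=11: the only move is to 10(W), a W ⇒ L
n=12: can move to 4, which is L ⇒ W
n=13: the only move is to 12(W), a W ⇒ L
n=14: can move to 7, which is L ⇒ W
n=15: moves to 5(W), 10(W), 12(W), 14(W); every one is W ⇒ L
n=16: can move to 15, which is L ⇒ W
n=17: the only move is to 16(W), a W ⇒ L
n=18: can move to 9, which is L ⇒ W
n=19: the only move is to 18(W), a W ⇒ L
n=20: can move to 15, which is L ⇒ W
n=21: can move to 7, which is L ⇒ W
From 21, the L positions reachable in one move are: 7.

Move to 7.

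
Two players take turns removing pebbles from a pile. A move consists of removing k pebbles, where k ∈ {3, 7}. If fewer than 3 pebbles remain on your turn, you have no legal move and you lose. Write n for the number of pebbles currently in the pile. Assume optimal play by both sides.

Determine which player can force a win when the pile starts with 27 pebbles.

The first player wins.

Use the standard recursion: the mover loses at a terminal position; elsewhere, the mover wins exactly when some move hands the opponent an L position.
n=0: no move → L
n=1: no move → L
n=2: no move → L
n=3: W (go to 0, an L position)
n=4: W (go to 1, an L position)
n=5: W (go to 2, an L position)
n=6: L (sole option 3(W) is W)
n=7: W (go to 0, an L position)
n=8: W (go to 1, an L position)
n=9: W (go to 6, an L position)
n=10: L (options 7(W), 3(W) are all W)
n=11: L (options 8(W), 4(W) are all W)
n=12: L (options 9(W), 5(W) are all W)
n=13: W (go to 10, an L position)
n=14: W (go to 11, an L position)
n=15: W (go to 12, an L position)
n=16: L (options 13(W), 9(W) are all W)
n=17: W (go to 10, an L position)
n=18: W (go to 11, an L position)
n=19: W (go to 16, an L position)
n=20: L (options 17(W), 13(W) are all W)
n=21: L (options 18(W), 14(W) are all W)
n=22: L (options 19(W), 15(W) are all W)
n=23: W (go to 20, an L position)
n=24: W (go to 21, an L position)
n=25: W (go to 22, an L position)
n=26: L (options 23(W), 19(W) are all W)
n=27: W (go to 20, an L position)
From 27 the player to move can remove 7, leaving 20, reaching an L position.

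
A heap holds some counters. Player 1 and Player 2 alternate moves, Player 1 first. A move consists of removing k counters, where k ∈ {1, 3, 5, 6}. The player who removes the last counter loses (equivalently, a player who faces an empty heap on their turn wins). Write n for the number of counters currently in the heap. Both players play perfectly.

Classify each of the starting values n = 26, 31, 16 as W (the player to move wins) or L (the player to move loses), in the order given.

Label each position W (a win for the player to move) or L (a loss). A position with no legal move is W; any other position is W exactly when some move reaches an L, and L when every move reaches a W.
n=0: no move; the opponent has just taken the last counter and therefore loses → W
n=1: only reaches 0(W), which is W → L
n=2: reaches L-position 1 → W
n=3: only reaches 2(W), 0(W), all W → L
n=4: reaches L-position 3 → W
n=5: only reaches 4(W), 2(W), 0(W), all W → L
n=6: reaches L-position 5 → W
n=7: reaches L-position 1 → W
n=8: reaches L-position 5 → W
n=9: reaches L-position 3 → W
n=10: reaches L-position 5 → W
n=11: reaches L-position 5 → W
n=12: only reaches 11(W), 9(W), 7(W), 6(W), all W → L
n=13: reaches L-position 12 → W
n=14: only reaches 13(W), 11(W), 9(W), 8(W), all W → L
n=15: reaches L-position 14 → W
n=16: only reaches 15(W), 13(W), 11(W), 10(W), all W → L
n=17: reaches L-position 16 → W
n=18: reaches L-position 12 → W
n=19: reaches L-position 16 → W
n=20: reaches L-position 14 → W
n=21: reaches L-position 16 → W
n=22: reaches L-position 16 → W
n=23: only reaches 22(W), 20(W), 18(W), 17(W), all W → L
n=24: reaches L-position 23 → W
n=25: only reaches 24(W), 22(W), 20(W), 19(W), all W → L
n=26: reaches L-position 25 → W
n=27: only reaches 26(W), 24(W), 22(W), 21(W), all W → L
n=28: reaches L-position 27 → W
n=29: reaches L-position 23 → W
n=30: reaches L-position 27 → W
n=31: reaches L-position 25 → W

26: W, 31: W, 16: L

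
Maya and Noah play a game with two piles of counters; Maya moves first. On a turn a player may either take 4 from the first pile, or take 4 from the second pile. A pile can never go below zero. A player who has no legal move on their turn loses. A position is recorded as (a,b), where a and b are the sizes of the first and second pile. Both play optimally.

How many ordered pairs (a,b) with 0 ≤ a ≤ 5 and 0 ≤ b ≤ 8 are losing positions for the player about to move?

28

Build the W/L table. Terminal = L. A non-terminal position is W if it has a move to some L; otherwise it is L.
Every move lowers a or b (never raises either), so fill the grid row by row in increasing a, and left to right within a row: each cell's successors are then already labelled.
      b=0  b=1  b=2  b=3  b=4  b=5  b=6  b=7  b=8
a=0:    L    L    L    L    W    W    W    W    L
a=1:    L    L    L    L    W    W    W    W    L
a=2:    L    L    L    L    W    W    W    W    L
a=3:    L    L    L    L    W    W    W    W    L
a=4:    W    W    W    W    L    L    L    L    W
a=5:    W    W    W    W    L    L    L    L    W
Cells with no legal move (terminal, hence L): (0,0), (0,1), (0,2), (0,3), (1,0), (1,1), (1,2), (1,3), (2,0), (2,1), (2,2), (2,3), (3,0), (3,1), (3,2), (3,3).
The remaining L cells, each justified by listing all of its moves:
(0,8): the only move is to (0,4)(W), a W ⇒ L
(1,8): the only move is to (1,4)(W), a W ⇒ L
(2,8): the only move is to (2,4)(W), a W ⇒ L
(3,8): the only move is to (3,4)(W), a W ⇒ L
(4,4): moves to (0,4)(W), (4,0)(W); every one is W ⇒ L
(4,5): moves to (0,5)(W), (4,1)(W); every one is W ⇒ L
(4,6): moves to (0,6)(W), (4,2)(W); every one is W ⇒ L
(4,7): moves to (0,7)(W), (4,3)(W); every one is W ⇒ L
(5,4): moves to (1,4)(W), (5,0)(W); every one is W ⇒ L
(5,5): moves to (1,5)(W), (5,1)(W); every one is W ⇒ L
(5,6): moves to (1,6)(W), (5,2)(W); every one is W ⇒ L
(5,7): moves to (1,7)(W), (5,3)(W); every one is W ⇒ L
Every other cell has at least one move into one of the L cells above, so it is W.
L cells per row: a=0: 5, a=1: 5, a=2: 5, a=3: 5, a=4: 4, a=5: 4; total 28.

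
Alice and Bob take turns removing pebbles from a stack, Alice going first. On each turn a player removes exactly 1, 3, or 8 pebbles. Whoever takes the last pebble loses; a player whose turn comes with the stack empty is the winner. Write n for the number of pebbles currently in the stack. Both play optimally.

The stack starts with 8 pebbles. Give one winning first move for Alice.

Positions with no move are W. A position that does have a move is losing for the player to move precisely when every available move leads to a winning position for the opponent. Fill in the labels:
n=0: no move; the opponent has just taken the last pebble and therefore loses → W
n=1: L (sole option 0(W) is W)
n=2: W (go to 1, an L position)
n=3: L (options 2(W), 0(W) are all W)
n=4: W (go to 3, an L position)
n=5: L (options 4(W), 2(W) are all W)
n=6: W (go to 5, an L position)
n=7: L (options 6(W), 4(W) are all W)
n=8: W (go to 7, an L position)
From 8, the L positions reachable in one move are: 7, 5. Any move reaching one of these is winning.

Remove 1, leaving 7.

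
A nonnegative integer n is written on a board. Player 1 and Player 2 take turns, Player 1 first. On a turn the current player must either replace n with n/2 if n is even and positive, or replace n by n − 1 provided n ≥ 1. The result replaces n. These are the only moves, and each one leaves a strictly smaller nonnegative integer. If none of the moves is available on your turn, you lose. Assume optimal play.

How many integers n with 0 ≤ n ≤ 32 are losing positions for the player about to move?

Label each position W (a win for the player to move) or L (a loss). A position with no legal move is L; any other position is W exactly when some move reaches an L, and L when every move reaches a W.
n=0: no move → L
n=1: reaches L-position 0 → W
n=2: only reaches 1(W), which is W → L
n=3: reaches L-position 2 → W
n=4: reaches L-position 2 → W
n=5: only reaches 4(W), which is W → L
n=6: reaches L-position 5 → W
n=7: only reaches 6(W), which is W → L
n=8: reaches L-position 7 → W
n=9: only reaches 8(W), which is W → L
n=10: reaches L-position 5 → W
n=11: only reaches 10(W), which is W → L
n=12: reaches L-position 11 → W
n=13: only reaches 12(W), which is W → L
n=14: reaches L-position 7 → W
n=15: only reaches 14(W), which is W → L
n=16: reaches L-position 15 → W
n=17: only reaches 16(W), which is W → L
n=18: reaches L-position 9 → W
n=19: only reaches 18(W), which is W → L
n=20: reaches L-position 19 → W
n=21: only reaches 20(W), which is W → L
n=22: reaches L-position 11 → W
n=23: only reaches 22(W), which is W → L
n=24: reaches L-position 23 → W
n=25: only reaches 24(W), which is W → L
n=26: reaches L-position 13 → W
n=27: only reaches 26(W), which is W → L
n=28: reaches L-position 27 → W
n=29: only reaches 28(W), which is W → L
n=30: reaches L-position 15 → W
n=31: only reaches 30(W), which is W → L
n=32: reaches L-position 31 → W
L entries with 0 ≤ n ≤ 32: n = 0, 2, 5, 7, 9, 11, 13, 15, 17, 19, 21, 23, 25, 27, 29, 31; that makes 16.

16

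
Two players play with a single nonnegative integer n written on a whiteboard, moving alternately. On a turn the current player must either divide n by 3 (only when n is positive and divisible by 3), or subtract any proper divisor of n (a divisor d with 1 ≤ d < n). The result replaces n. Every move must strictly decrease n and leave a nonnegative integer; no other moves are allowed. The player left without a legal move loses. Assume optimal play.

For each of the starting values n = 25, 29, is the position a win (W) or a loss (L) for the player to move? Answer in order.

25: L, 29: W

Positions with no move are L. A position that does have a move is losing for the player to move precisely when every available move leads to a winning position for the opponent. Fill in the labels:
n=0: no move → L
n=1: no move → L
n=2: W (go to 1, an L position)
n=3: W (go to 1, an L position)
n=4: L (options 2(W), 3(W) are all W)
n=5: W (go to 4, an L position)
n=6: W (go to 4, an L position)
n=7: L (sole option 6(W) is W)
n=8: W (go to 4, an L position)
n=9: L (options 3(W), 6(W), 8(W) are all W)
n=10: W (go to 9, an L position)
n=11: L (sole option 10(W) is W)
n=12: W (go to 4, an L position)
n=13: L (sole option 12(W) is W)
n=14: W (go to 7, an L position)
n=15: L (options 5(W), 10(W), 12(W), 14(W) are all W)
n=16: W (go to 15, an L position)
n=17: L (sole option 16(W) is W)
n=18: W (go to 9, an L position)
n=19: L (sole option 18(W) is W)
n=20: W (go to 15, an L position)
n=21: W (go to 7, an L position)
n=22: W (go to 11, an L position)
n=23: L (sole option 22(W) is W)
n=24: W (go to 23, an L position)
n=25: L (options 20(W), 24(W) are all W)
n=26: W (go to 13, an L position)
n=27: W (go to 9, an L position)
n=28: L (options 14(W), 21(W), 24(W), 26(W), 27(W) are all W)
n=29: W (go to 28, an L position)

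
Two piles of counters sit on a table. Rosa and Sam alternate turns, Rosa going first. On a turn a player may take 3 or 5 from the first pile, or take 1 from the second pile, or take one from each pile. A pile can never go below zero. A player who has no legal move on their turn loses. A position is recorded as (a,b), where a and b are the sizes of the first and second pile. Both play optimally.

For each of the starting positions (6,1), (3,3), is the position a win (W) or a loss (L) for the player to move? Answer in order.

(6,1): L, (3,3): W

Positions with no move are L. A position that does have a move is losing for the player to move precisely when every available move leads to a winning position for the opponent. Fill in the labels:
No move ever increases a pile, so every position that can arise here has a ≤ 6 and b ≤ 3; it is enough to label the cells with 0 ≤ a ≤ 6 and 0 ≤ b ≤ 3.
Every move lowers a or b (never raises either), so fill the grid row by row in increasing a, and left to right within a row: each cell's successors are then already labelled.
      b=0  b=1  b=2  b=3
a=0:    L    W    L    W
a=1:    L    W    L    W
a=2:    L    W    L    W
a=3:    W    W    W    W
a=4:    W    L    W    L
a=5:    W    L    W    L
a=6:    W    L    W    L
Cells with no legal move (terminal, hence L): (0,0), (1,0), (2,0).
The remaining L cells, each justified by listing all of its moves:
(0,2): the only move is to (0,1)(W), a W ⇒ L
(1,2): moves to (1,1)(W), (0,1)(W); every one is W ⇒ L
(2,2): moves to (2,1)(W), (1,1)(W); every one is W ⇒ L
(4,1): moves to (1,1)(W), (4,0)(W), (3,0)(W); every one is W ⇒ L
(4,3): moves to (1,3)(W), (4,2)(W), (3,2)(W); every one is W ⇒ L
(5,1): moves to (2,1)(W), (0,1)(W), (5,0)(W), (4,0)(W); every one is W ⇒ L
(5,3): moves to (2,3)(W), (0,3)(W), (5,2)(W), (4,2)(W); every one is W ⇒ L
(6,1): moves to (3,1)(W), (1,1)(W), (6,0)(W), (5,0)(W); every one is W ⇒ L
(6,3): moves to (3,3)(W), (1,3)(W), (6,2)(W), (5,2)(W); every one is W ⇒ L
Every other cell has at least one move into one of the L cells above, so it is W.
(6,1): one of the L cells justified above, so L
(3,3): the move to (2,2) reaches an L cell, so W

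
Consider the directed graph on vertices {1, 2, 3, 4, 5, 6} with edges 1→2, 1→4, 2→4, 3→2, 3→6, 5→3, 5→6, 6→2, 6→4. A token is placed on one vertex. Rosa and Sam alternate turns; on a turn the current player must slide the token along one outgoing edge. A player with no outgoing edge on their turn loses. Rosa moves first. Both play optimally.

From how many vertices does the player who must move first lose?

2

Classify positions by backward induction: terminal positions (no move available) are L. From any other position, the mover wins iff some move reaches an L.
Every edge goes from a vertex to one that appears earlier in the order 4, 2, 1, 6, 3, 5, so processing vertices in that order labels each vertex after all of its successors.
4: no outgoing edge → L
2: W (go to 4, an L position)
1: W (go to 4, an L position)
6: W (go to 4, an L position)
3: L (options 6(W), 2(W) are all W)
5: W (go to 3, an L position)
The L vertices are 3, 4; that is 2 in all.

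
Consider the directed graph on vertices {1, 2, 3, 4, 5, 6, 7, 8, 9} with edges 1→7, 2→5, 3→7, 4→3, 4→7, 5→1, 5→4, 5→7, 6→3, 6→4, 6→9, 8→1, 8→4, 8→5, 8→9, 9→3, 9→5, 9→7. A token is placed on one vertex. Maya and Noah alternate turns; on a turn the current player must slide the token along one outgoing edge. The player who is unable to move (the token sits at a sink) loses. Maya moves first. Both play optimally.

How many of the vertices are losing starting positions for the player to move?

Classify positions by backward induction: terminal positions (no move available) are L. From any other position, the mover wins iff some move reaches an L.
Every edge goes from a vertex to one that appears earlier in the order 7, 1, 3, 4, 5, 9, 6, 2, 8, so processing vertices in that order labels each vertex after all of its successors.
7: no outgoing edge → L
1: reaches L-position 7 → W
3: reaches L-position 7 → W
4: reaches L-position 7 → W
5: reaches L-position 7 → W
9: reaches L-position 7 → W
6: only reaches 9(W), 4(W), 3(W), all W → L
2: only reaches 5(W), which is W → L
8: only reaches 9(W), 5(W), 4(W), 1(W), all W → L
The L vertices are 2, 6, 7, 8; that is 4 in all.

4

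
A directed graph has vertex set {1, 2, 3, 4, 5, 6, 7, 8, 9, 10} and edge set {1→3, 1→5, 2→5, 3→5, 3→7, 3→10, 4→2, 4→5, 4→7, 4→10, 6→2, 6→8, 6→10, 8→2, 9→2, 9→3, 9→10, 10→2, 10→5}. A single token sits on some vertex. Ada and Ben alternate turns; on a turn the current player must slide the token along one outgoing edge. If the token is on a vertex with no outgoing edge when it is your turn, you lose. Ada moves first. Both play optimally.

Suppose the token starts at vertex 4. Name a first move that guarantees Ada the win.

Move to 7.

Positions with no move are L. A position that does have a move is losing for the player to move precisely when every available move leads to a winning position for the opponent. Fill in the labels:
Every edge goes from a vertex to one that appears earlier in the order 5, 7, 2, 10, 3, 9, 4, 1, 8, 6, so processing vertices in that order labels each vertex after all of its successors.
5: no outgoing edge → L
7: no outgoing edge → L
2: reaches L-position 5 → W
10: reaches L-position 5 → W
3: reaches L-position 7 → W
9: only reaches 3(W), 10(W), 2(W), all W → L
4: reaches L-position 7 → W
1: reaches L-position 5 → W
8: only reaches 2(W), which is W → L
6: reaches L-position 8 → W
From 4, the L positions reachable in one move are: 7, 5. Any move reaching one of these is winning.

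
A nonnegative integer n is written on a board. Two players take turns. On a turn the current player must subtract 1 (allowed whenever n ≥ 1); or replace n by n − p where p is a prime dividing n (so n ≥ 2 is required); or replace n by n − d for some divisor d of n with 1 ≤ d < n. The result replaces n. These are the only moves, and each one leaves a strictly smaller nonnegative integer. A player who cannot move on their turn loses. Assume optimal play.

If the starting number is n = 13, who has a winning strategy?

Use the standard recursion: the mover loses at a terminal position; elsewhere, the mover wins exactly when some move hands the opponent an L position.
n=0: no move → L
n=1: W (go to 0, an L position)
n=2: W (go to 0, an L position)
n=3: W (go to 0, an L position)
n=4: L (options 2(W), 3(W) are all W)
n=5: W (go to 0, an L position)
n=6: W (go to 4, an L position)
n=7: W (go to 0, an L position)
n=8: W (go to 4, an L position)
n=9: L (options 6(W), 8(W) are all W)
n=10: W (go to 9, an L position)
n=11: W (go to 0, an L position)
n=12: W (go to 9, an L position)
n=13: W (go to 0, an L position)
From 13 the player to move can move to 0, reaching an L position.

The first player wins.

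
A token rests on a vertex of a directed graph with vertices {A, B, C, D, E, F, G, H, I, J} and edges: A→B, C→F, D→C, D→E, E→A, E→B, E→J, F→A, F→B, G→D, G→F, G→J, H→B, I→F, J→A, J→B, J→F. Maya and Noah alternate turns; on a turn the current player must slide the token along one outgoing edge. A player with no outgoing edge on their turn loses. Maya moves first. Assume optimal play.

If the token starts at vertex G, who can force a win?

Noah wins.

Classify positions by backward induction: terminal positions (no move available) are L. From any other position, the mover wins iff some move reaches an L.
Every edge goes from a vertex to one that appears earlier in the order B, A, F, J, C, H, E, I, D, G, so processing vertices in that order labels each vertex after all of its successors.
B: no outgoing edge → L
A: can move to B, which is L ⇒ W
F: can move to B, which is L ⇒ W
J: can move to B, which is L ⇒ W
C: the only move is to F(W), a W ⇒ L
H: can move to B, which is L ⇒ W
E: can move to B, which is L ⇒ W
I: the only move is to F(W), a W ⇒ L
D: can move to C, which is L ⇒ W
G: moves to D(W), J(W), F(W); every one is W ⇒ L
The starting position G is L: whatever Maya does, the opponent receives a W position.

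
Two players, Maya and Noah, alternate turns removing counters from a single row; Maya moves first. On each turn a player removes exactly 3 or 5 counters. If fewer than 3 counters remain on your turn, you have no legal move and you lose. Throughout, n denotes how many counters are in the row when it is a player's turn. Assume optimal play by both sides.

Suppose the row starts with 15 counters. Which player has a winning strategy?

Maya wins.

Compute win/loss labels from the base case upward. A position with no move is L. Any other position is W if it can reach an L in one move, else L.
n=0: no move → L
n=1: no move → L
n=2: no move → L
n=3: can move to 0, which is L ⇒ W
n=4: can move to 1, which is L ⇒ W
n=5: can move to 2, which is L ⇒ W
n=6: can move to 1, which is L ⇒ W
n=7: can move to 2, which is L ⇒ W
n=8: moves to 5(W), 3(W); every one is W ⇒ L
n=9: moves to 6(W), 4(W); every one is W ⇒ L
n=10: moves to 7(W), 5(W); every one is W ⇒ L
n=11: can move to 8, which is L ⇒ W
n=12: can move to 9, which is L ⇒ W
n=13: can move to 10, which is L ⇒ W
n=14: can move to 9, which is L ⇒ W
n=15: can move to 10, which is L ⇒ W
The starting position 15 is W: Maya should remove 5, leaving 10, handing over an L position.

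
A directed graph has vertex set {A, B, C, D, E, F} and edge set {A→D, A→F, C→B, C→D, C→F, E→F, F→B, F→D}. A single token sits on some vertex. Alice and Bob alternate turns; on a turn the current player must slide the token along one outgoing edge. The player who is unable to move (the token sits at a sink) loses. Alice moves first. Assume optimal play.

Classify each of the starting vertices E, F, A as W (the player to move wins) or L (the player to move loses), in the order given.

Label each position W (a win for the player to move) or L (a loss). A position with no legal move is L; any other position is W exactly when some move reaches an L, and L when every move reaches a W.
Every edge goes from a vertex to one that appears earlier in the order D, B, F, E, A, C, so processing vertices in that order labels each vertex after all of its successors.
D: no outgoing edge → L
B: no outgoing edge → L
F: can move to B, which is L ⇒ W
E: the only move is to F(W), a W ⇒ L
A: can move to D, which is L ⇒ W
C: can move to B, which is L ⇒ W

E: L, F: W, A: W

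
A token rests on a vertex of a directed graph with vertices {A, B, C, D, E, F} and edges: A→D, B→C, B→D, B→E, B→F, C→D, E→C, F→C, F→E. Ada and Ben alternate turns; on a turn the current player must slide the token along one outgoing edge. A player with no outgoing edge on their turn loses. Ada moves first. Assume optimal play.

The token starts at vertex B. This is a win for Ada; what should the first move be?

Move to E.

Work bottom-up. With no move the player to move loses. Otherwise the position is W if at least one move leads to an L position for the opponent, and L if every move leads to a W.
Every edge goes from a vertex to one that appears earlier in the order D, C, E, F, A, B, so processing vertices in that order labels each vertex after all of its successors.
D: no outgoing edge → L
C: →D(L), so W
E: →C(W) only, which is W, so L
F: →E(L), so W
A: →D(L), so W
B: →E(L), so W
From B, the L positions reachable in one move are: E, D. Any move reaching one of these is winning.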